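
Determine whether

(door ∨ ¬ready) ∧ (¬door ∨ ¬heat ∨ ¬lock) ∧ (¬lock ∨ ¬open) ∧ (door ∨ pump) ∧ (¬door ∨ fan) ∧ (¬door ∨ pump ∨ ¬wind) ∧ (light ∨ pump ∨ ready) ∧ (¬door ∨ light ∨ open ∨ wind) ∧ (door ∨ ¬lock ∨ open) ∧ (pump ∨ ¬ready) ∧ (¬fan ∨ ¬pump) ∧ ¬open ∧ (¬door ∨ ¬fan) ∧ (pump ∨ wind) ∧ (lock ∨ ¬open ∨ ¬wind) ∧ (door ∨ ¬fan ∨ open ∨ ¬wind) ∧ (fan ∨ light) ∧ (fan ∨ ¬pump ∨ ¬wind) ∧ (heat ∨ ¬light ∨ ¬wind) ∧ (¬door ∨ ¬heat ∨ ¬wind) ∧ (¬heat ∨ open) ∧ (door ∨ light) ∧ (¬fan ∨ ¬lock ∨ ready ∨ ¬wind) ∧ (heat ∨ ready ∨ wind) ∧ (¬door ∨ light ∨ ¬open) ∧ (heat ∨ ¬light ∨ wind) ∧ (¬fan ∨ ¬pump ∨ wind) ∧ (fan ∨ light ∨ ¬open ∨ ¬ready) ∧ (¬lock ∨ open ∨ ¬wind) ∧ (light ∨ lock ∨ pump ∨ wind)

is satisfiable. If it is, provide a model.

Case light = True:
  (¬open) forces open = False.
  (¬heat ∨ open) forces heat = False.
  (heat ∨ ¬light ∨ ¬wind) forces wind = False.
  Clause (heat ∨ ¬light ∨ wind) is falsified — contradiction.
Case light = False:
  (¬open) forces open = False.
  (fan ∨ light) forces fan = True.
  (¬fan ∨ ¬pump) forces pump = False.
  (door ∨ pump) forces door = True.
  Clause (¬door ∨ ¬fan) is falsified — contradiction.
Both cases fail, so the formula is unsatisfiable.

UNSATISFIABLE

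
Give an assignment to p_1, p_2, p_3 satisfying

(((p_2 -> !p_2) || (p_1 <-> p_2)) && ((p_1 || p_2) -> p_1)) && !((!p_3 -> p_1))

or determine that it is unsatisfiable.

p_1 = False, p_2 = False, p_3 = False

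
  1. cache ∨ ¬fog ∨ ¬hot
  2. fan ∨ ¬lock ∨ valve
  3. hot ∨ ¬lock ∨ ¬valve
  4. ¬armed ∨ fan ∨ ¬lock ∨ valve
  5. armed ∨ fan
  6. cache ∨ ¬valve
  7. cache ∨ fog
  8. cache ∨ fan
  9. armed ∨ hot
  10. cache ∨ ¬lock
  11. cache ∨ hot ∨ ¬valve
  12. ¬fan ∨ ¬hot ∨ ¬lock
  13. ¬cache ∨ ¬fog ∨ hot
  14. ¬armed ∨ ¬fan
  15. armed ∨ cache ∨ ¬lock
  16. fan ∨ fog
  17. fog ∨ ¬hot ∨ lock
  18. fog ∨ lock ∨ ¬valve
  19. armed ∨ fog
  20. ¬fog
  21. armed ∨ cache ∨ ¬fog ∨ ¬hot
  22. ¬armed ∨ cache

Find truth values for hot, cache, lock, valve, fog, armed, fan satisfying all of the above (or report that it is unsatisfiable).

Unsatisfiable

Case fog = True:
  Clause (¬fog) is falsified — contradiction.
Case fog = False:
  (cache ∨ fog) forces cache = True.
  (fan ∨ fog) forces fan = True.
  (¬armed ∨ ¬fan) forces armed = False.
  Clause (armed ∨ fog) is falsified — contradiction.
Both cases fail, so the formula is unsatisfiable.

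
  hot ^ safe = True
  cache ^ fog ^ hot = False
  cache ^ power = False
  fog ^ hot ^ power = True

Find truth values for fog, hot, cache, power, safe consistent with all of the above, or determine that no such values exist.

Unsatisfiable — no assignment works.

Adding constraints 2, 3, 4 mod 2: every variable appears an even number of times on the left, so the left side is 0.
But the right sides sum to 1 (mod 2). 0 ≠ 1 — the system is inconsistent.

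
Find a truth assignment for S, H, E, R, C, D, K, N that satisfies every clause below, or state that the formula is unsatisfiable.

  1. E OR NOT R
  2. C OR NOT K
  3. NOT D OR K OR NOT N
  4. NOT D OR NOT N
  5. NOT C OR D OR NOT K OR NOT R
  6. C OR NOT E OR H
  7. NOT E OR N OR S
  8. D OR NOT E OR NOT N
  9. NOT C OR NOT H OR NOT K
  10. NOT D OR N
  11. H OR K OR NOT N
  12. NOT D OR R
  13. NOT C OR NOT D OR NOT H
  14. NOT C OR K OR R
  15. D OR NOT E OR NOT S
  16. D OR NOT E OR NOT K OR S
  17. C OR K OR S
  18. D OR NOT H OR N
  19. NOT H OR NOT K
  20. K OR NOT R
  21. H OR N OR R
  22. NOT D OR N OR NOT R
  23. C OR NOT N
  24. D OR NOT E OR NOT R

Set S = True.
Set H = False.
Try E = True:
  (C OR NOT E OR H) forces C = True.
  (D OR NOT E OR NOT S) forces D = True.
  (NOT D OR NOT N) forces N = False.
  clause (NOT D OR N) is falsified — backtrack.
So E = False.
  then (E OR NOT R) forces R = False.
  then (NOT D OR R) forces D = False.
  then (H OR N OR R) forces N = True.
  then (C OR NOT N) forces C = True.
  then (H OR K OR NOT N) forces K = True.
All clauses satisfied.

S = True; H = False; E = False; R = False; C = True; D = False; K = True; N = True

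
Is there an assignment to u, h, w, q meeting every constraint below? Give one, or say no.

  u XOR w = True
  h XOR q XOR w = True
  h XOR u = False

u: False; h: False; w: True; q: False

u XOR w = F XOR T = True ✓
h XOR q XOR w = F XOR F XOR T = True ✓
h XOR u = F XOR F = False ✓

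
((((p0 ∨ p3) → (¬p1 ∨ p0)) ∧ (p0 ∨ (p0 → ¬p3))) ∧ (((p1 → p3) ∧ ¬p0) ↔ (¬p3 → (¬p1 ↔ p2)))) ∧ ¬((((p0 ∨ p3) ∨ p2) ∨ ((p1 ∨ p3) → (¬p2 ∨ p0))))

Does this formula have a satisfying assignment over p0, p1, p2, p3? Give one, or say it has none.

The formula is unsatisfiable.

The conjunct ¬((((p0 ∨ p3) ∨ p2) ∨ ((p1 ∨ p3) → (¬p2 ∨ p0)))) is unsatisfiable on its own:
  p2 = True: this becomes ¬((True ∨ ((p1 ∨ p3) → p0))) = False.
  p2 = False: this becomes ¬(((p0 ∨ p3) ∨ True)) = False.
So the whole conjunction is unsatisfiable.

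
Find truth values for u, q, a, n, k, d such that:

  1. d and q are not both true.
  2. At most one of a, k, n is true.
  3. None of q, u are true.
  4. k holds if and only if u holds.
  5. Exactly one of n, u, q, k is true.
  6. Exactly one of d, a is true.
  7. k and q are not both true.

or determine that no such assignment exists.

u=F, q=F, a=F, n=T, k=F, d=T

  (1) d=T, q=F — not both ✓
  (2) {a, k, n}: 1 true — at most one ✓
  (3) {q, u}: 0 true — none ✓
  (4) k=F, u=F — same ✓
  (5) {n, u, q, k}: 1 true — exactly one ✓
  (6) {d, a}: 1 true — exactly one ✓
  (7) k=F, q=F — not both ✓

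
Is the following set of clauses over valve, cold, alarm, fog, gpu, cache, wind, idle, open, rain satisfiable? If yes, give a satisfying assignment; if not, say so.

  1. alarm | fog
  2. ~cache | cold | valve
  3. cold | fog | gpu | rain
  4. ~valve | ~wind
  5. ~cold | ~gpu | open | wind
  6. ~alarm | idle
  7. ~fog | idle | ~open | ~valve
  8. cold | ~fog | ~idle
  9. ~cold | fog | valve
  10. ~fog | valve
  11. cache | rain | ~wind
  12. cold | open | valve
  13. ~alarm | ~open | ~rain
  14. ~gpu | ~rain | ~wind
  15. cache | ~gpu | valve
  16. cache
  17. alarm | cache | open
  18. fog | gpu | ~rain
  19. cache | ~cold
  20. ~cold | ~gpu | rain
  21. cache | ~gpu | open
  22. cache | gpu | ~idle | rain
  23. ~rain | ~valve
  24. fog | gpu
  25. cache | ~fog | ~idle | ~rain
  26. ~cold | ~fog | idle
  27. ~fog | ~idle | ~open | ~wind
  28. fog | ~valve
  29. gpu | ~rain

valve=T; cold=F; alarm=F; fog=T; gpu=T; cache=T; wind=F; idle=F; open=F; rain=F

Unit clause (cache) forces cache = True.
Set valve = True.
  then (~valve | ~wind) forces wind = False.
  then (~rain | ~valve) forces rain = False.
  then (fog | ~valve) forces fog = True.
Set cold = False.
  then (cold | ~fog | ~idle) forces idle = False.
  then (~alarm | idle) forces alarm = False.
  then (~fog | idle | ~open | ~valve) forces open = False.
Set gpu = True.
All clauses satisfied.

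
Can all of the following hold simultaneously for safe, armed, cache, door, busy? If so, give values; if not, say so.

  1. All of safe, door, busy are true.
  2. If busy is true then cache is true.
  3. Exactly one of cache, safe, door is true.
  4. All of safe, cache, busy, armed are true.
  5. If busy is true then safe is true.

Case safe = True:
  (1) forces door = True.
  Constraint (3) is violated (safe=T, door=T) — contradiction.
Case safe = False:
  Constraint (1) is violated (safe=F) — contradiction.
Both cases fail — unsatisfiable.

The formula is unsatisfiable.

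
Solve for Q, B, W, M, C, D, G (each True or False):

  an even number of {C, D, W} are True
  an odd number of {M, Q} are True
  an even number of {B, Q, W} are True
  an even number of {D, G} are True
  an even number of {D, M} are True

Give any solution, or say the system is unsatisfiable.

Q = False, B = False, W = False, M = True, C = True, D = True, G = True

{C, D, W}: 2 true → even ✓
{M, Q}: 1 true → odd ✓
{B, Q, W}: 0 true → even ✓
{D, G}: 2 true → even ✓
{D, M}: 2 true → even ✓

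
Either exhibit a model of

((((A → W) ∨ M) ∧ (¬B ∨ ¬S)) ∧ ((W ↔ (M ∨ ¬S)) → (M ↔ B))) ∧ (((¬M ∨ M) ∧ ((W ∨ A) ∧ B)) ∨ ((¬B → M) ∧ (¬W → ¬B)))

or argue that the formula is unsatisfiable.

A = False, B = False, M = True, W = False, S = True

  (((A → W) ∨ M) ∧ (¬B ∨ ¬S)) ∧ ((W ↔ (M ∨ ¬S)) → (M ↔ B)) = True
    ((A → W) ∨ M) ∧ (¬B ∨ ¬S) = True
      (A → W) ∨ M = True
        A → W = True
      ¬B ∨ ¬S = True
        ¬B = True
        ¬S = False
    (W ↔ (M ∨ ¬S)) → (M ↔ B) = True
      W ↔ (M ∨ ¬S) = False
        M ∨ ¬S = True
          ¬S = False
      M ↔ B = False
  ((¬M ∨ M) ∧ ((W ∨ A) ∧ B)) ∨ ((¬B → M) ∧ (¬W → ¬B)) = True
    (¬M ∨ M) ∧ ((W ∨ A) ∧ B) = False
      ¬M ∨ M = True
        ¬M = False
      (W ∨ A) ∧ B = False
        W ∨ A = False
    (¬B → M) ∧ (¬W → ¬B) = True
      ¬B → M = True
        ¬B = True
      ¬W → ¬B = True
        ¬W = True
        ¬B = True
Both conjuncts True, so the formula holds.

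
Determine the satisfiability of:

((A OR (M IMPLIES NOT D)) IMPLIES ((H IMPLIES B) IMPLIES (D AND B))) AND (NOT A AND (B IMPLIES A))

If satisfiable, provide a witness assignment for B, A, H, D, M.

B = False, A = False, H = True, D = True, M = True

  (A OR (M IMPLIES NOT D)) IMPLIES ((H IMPLIES B) IMPLIES (D AND B)) = True
    A OR (M IMPLIES NOT D) = False
      M IMPLIES NOT D = False
        NOT D = False
    (H IMPLIES B) IMPLIES (D AND B) = True
      H IMPLIES B = False
      D AND B = False
  NOT A AND (B IMPLIES A) = True
    NOT A = True
    B IMPLIES A = True
Both conjuncts True, so the formula holds.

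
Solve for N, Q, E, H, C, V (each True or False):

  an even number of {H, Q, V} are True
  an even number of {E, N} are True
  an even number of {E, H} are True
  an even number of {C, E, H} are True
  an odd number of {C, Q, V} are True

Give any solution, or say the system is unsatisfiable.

N: True; Q: False; E: True; H: True; C: False; V: True

{H, Q, V}: 2 true → even ✓
{E, N}: 2 true → even ✓
{E, H}: 2 true → even ✓
{C, E, H}: 2 true → even ✓
{C, Q, V}: 1 true → odd ✓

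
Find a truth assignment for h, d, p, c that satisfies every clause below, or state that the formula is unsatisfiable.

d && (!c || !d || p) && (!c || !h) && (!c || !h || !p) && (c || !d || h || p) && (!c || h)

h = False, d = True, p = True, c = False

Unit clause (d) forces d = True.
Set h = False.
  then (!c || h) forces c = False.
  then (c || !d || h || p) forces p = True.
Check each clause:
  (d): d holds.
  (!c || !d || p): !c holds.
  (!c || !h): !c holds.
  (!c || !h || !p): !c holds.
  (c || !d || h || p): p holds.
  (!c || h): !c holds.
All clauses satisfied.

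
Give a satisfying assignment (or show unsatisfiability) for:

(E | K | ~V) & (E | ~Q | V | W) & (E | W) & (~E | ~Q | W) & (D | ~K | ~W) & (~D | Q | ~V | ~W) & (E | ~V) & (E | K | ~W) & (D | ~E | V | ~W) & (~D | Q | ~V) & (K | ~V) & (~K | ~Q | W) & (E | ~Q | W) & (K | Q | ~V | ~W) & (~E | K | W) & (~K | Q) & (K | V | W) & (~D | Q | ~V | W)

Q=T, W=T, V=F, E=T, K=T, D=T

Set Q = True.
Try W = False:
  (E | W) forces E = True.
  clause (~E | ~Q | W) is falsified — backtrack.
So W = True.
Set V = False.
Set E = True.
  then (D | ~E | V | ~W) forces D = True.
Set K = True.
All clauses satisfied.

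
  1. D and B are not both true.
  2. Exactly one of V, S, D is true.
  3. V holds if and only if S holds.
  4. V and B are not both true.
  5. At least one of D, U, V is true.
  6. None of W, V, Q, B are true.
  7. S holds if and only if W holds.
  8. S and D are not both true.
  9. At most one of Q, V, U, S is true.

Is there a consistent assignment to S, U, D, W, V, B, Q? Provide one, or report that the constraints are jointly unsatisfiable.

S = False, U = True, D = True, W = False, V = False, B = False, Q = False

  (1) D=T, B=F — not both ✓
  (2) {V, S, D}: 1 true — exactly one ✓
  (3) V=F, S=F — same ✓
  (4) V=F, B=F — not both ✓
  (5) {D, U, V}: 2 true — at least one ✓
  (6) {W, V, Q, B}: 0 true — none ✓
  (7) S=F, W=F — same ✓
  (8) S=F, D=T — not both ✓
  (9) {Q, V, U, S}: 1 true — at most one ✓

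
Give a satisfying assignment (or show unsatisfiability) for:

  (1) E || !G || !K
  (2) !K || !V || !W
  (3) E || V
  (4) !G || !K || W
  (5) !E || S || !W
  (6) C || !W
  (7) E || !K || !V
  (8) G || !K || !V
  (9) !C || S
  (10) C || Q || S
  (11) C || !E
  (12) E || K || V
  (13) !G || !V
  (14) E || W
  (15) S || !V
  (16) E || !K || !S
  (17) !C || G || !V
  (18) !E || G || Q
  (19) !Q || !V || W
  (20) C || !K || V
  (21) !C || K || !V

Set Q = False.
Set G = True.
  then (!G || !V) forces V = False.
  then (E || V) forces E = True.
  then (C || !E) forces C = True.
  then (!C || S) forces S = True.
Set K = True.
  then (!G || !K || W) forces W = True.
All clauses satisfied.

Q: False, G: True, K: True, S: True, V: False, E: True, W: True, C: True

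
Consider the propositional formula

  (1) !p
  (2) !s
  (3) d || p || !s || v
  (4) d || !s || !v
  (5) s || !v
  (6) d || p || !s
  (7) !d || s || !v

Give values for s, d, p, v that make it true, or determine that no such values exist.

Unit clause (!p) forces p = False.
Unit clause (!s) forces s = False.
In (s || !v) only !v is left, so v = False.
Set d = True.
Check each clause:
  (!p): !p holds.
  (!s): !s holds.
  (d || p || !s || v): d holds.
  (d || !s || !v): d holds.
  (s || !v): !v holds.
  (d || p || !s): d holds.
  (!d || s || !v): !v holds.
All clauses satisfied.

s = False; d = True; p = False; v = False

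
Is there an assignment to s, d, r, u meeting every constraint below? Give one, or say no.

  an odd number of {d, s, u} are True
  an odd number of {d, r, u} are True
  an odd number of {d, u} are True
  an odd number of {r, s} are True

Adding constraints 1, 2, 4 mod 2: every variable appears an even number of times on the left, so the left side is 0.
But the right sides sum to 1 (mod 2). 0 ≠ 1 — the system is inconsistent.

Unsatisfiable — no assignment works.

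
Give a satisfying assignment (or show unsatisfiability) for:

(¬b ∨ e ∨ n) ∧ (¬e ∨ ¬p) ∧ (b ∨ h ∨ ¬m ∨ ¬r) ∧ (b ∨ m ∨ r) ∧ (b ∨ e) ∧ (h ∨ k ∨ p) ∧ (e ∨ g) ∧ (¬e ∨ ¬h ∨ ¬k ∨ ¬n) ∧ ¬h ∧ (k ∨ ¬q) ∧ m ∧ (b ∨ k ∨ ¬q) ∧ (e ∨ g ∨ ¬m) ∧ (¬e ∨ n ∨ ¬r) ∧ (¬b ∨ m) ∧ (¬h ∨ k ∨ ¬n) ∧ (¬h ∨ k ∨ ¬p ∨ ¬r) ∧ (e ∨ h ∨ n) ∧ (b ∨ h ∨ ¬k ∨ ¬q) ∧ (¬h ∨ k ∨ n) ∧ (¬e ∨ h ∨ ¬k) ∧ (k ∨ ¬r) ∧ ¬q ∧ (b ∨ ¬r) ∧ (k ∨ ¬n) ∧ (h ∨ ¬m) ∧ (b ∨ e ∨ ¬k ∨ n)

Unsatisfiable — no assignment works.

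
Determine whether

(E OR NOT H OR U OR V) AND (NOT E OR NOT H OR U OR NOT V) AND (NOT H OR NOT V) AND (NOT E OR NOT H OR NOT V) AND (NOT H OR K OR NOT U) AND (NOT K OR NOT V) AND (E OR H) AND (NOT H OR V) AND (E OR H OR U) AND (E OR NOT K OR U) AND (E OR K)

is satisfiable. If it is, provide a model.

E = True, K = True, H = False, V = False, U = True

Set E = True.
Set K = True.
  then (NOT K OR NOT V) forces V = False.
  then (NOT H OR V) forces H = False.
Set U = True.
All clauses satisfied.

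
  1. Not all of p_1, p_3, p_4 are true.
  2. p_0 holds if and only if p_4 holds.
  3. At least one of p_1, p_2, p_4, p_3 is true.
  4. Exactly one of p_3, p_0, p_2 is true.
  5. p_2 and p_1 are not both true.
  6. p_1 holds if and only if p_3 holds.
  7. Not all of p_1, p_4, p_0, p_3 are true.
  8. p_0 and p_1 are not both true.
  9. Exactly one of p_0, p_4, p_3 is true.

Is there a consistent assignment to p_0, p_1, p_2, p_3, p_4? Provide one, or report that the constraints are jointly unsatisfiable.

p_0 = False, p_1 = True, p_2 = False, p_3 = True, p_4 = False

  (1) {p_1, p_3, p_4}: 2/3 true — not all ✓
  (2) p_0=F, p_4=F — same ✓
  (3) {p_1, p_2, p_4, p_3}: 2 true — at least one ✓
  (4) {p_3, p_0, p_2}: 1 true — exactly one ✓
  (5) p_2=F, p_1=T — not both ✓
  (6) p_1=T, p_3=T — same ✓
  (7) {p_1, p_4, p_0, p_3}: 2/4 true — not all ✓
  (8) p_0=F, p_1=T — not both ✓
  (9) {p_0, p_4, p_3}: 1 true — exactly one ✓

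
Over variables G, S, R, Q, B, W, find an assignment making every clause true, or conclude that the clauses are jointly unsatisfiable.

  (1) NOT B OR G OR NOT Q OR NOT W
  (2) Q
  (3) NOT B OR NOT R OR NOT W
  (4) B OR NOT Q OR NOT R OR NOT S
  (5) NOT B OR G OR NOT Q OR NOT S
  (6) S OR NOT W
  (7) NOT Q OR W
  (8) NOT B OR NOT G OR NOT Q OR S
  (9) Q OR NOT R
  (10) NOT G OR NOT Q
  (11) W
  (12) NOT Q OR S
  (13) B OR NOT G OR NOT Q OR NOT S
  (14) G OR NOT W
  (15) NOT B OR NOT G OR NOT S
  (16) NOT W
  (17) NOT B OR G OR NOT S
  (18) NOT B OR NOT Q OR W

Unsatisfiable — no assignment works.

Case W = True:
  Clause (NOT W) is falsified — contradiction.
Case W = False:
  Clause (W) is falsified — contradiction.
Both cases fail, so the formula is unsatisfiable.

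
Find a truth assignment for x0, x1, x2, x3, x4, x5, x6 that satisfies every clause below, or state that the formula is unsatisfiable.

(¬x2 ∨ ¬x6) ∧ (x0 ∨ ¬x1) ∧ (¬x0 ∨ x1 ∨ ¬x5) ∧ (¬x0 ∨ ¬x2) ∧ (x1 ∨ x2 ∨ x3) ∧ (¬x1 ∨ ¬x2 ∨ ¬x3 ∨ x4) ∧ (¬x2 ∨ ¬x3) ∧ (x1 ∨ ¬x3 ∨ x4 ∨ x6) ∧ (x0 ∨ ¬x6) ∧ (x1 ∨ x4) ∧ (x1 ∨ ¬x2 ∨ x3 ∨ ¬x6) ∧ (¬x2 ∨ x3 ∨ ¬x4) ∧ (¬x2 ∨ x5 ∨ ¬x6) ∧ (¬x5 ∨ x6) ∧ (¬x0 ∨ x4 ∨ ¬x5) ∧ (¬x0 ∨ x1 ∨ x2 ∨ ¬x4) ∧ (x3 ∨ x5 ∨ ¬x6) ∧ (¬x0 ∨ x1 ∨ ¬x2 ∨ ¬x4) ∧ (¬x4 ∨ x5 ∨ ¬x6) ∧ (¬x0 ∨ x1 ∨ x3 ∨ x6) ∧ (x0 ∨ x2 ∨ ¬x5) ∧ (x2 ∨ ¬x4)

x0 = True, x1 = True, x2 = False, x3 = False, x4 = False, x5 = False, x6 = False

Set x0 = True.
  then (¬x0 ∨ ¬x2) forces x2 = False.
  then (x2 ∨ ¬x4) forces x4 = False.
  then (x1 ∨ x4) forces x1 = True.
  then (¬x0 ∨ x4 ∨ ¬x5) forces x5 = False.
Set x3 = False.
  then (x3 ∨ x5 ∨ ¬x6) forces x6 = False.
All clauses satisfied.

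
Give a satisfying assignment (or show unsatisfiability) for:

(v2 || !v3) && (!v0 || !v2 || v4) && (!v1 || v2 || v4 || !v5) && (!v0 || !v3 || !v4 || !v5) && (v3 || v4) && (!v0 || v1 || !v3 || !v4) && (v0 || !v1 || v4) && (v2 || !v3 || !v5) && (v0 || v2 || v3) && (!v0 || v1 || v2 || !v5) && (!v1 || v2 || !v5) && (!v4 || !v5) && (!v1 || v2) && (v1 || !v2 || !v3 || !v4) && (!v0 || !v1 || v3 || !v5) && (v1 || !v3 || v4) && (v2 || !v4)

v0 = False; v1 = True; v2 = True; v3 = True; v4 = True; v5 = False

Set v0 = False.
Set v1 = True.
  then (v0 || !v1 || v4) forces v4 = True.
  then (!v4 || !v5) forces v5 = False.
  then (!v1 || v2) forces v2 = True.
Set v3 = True.
All clauses satisfied.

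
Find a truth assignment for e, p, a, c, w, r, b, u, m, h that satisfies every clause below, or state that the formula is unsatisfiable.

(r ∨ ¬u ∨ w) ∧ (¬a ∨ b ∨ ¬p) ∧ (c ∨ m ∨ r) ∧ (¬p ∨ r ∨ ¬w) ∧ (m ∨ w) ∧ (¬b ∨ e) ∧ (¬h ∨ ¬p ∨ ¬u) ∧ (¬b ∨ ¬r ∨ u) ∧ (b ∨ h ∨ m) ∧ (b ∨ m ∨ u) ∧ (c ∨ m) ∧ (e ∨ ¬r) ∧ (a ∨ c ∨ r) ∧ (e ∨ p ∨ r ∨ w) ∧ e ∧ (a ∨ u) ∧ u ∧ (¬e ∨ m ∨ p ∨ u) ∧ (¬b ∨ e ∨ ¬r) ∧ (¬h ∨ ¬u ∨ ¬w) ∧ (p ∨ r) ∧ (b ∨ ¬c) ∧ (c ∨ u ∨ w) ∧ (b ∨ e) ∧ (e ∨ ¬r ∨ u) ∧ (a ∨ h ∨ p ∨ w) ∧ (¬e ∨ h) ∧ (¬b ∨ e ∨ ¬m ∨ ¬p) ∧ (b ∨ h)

e = True, p = False, a = True, c = False, w = False, r = True, b = True, u = True, m = True, h = True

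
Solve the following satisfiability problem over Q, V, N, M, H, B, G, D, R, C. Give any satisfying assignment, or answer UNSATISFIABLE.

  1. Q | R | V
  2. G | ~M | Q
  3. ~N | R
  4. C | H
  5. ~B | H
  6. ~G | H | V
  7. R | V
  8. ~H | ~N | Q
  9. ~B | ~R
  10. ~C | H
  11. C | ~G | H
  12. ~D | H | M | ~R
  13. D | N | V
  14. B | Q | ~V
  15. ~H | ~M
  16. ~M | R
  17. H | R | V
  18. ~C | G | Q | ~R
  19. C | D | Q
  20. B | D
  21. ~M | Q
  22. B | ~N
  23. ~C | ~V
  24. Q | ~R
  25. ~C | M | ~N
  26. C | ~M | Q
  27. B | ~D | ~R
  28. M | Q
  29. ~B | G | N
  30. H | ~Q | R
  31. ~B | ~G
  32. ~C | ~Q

Q: True; V: True; N: False; M: False; H: True; B: False; G: True; D: True; R: False; C: False

Try Q = False:
  (~M | Q) forces M = False.
  clause (M | Q) is falsified — backtrack.
So Q = True.
  then (~C | ~Q) forces C = False.
  then (C | H) forces H = True.
  then (~H | ~M) forces M = False.
Set V = True.
Set N = False.
Set B = False.
  then (B | D) forces D = True.
  then (B | ~D | ~R) forces R = False.
Set G = True.
All clauses satisfied.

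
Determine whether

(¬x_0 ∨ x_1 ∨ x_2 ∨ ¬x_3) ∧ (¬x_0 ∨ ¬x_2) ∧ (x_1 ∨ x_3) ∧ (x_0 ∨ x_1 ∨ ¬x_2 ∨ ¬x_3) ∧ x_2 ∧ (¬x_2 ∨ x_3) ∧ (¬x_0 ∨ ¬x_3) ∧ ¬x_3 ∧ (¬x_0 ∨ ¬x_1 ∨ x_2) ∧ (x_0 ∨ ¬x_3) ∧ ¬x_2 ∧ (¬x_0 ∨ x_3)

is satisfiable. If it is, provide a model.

No satisfying assignment exists.

Case x_2 = True:
  Clause (¬x_2) is falsified — contradiction.
Case x_2 = False:
  Clause (x_2) is falsified — contradiction.
Both cases fail, so the formula is unsatisfiable.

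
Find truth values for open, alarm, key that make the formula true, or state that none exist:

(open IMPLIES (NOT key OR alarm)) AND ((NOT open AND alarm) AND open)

Case open = True: the conjunct NOT open is False.
Case open = False: the conjunct open is False.
Both cases fail — unsatisfiable.

No satisfying assignment exists.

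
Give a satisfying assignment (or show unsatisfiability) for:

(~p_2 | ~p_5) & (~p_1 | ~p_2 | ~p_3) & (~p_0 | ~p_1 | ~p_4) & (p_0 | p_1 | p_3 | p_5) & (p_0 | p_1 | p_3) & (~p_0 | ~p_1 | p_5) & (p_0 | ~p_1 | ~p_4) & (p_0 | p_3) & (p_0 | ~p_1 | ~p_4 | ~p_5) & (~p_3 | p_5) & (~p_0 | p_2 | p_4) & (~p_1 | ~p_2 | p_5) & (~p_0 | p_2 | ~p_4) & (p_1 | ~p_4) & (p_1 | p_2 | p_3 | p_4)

Set p_0 = False.
  then (p_0 | p_3) forces p_3 = True.
  then (~p_3 | p_5) forces p_5 = True.
  then (~p_2 | ~p_5) forces p_2 = False.
Set p_1 = True.
  then (p_0 | ~p_1 | ~p_4) forces p_4 = False.
All clauses satisfied.

p_0: False; p_1: True; p_2: False; p_3: True; p_4: False; p_5: True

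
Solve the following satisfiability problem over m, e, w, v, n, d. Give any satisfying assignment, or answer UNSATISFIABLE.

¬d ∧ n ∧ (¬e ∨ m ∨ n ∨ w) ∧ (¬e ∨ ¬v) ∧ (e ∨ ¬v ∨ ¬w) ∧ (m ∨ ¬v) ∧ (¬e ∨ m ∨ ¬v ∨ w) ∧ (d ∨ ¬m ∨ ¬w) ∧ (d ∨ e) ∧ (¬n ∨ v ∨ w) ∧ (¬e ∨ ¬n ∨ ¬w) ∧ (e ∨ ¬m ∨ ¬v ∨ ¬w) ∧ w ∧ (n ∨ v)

Case n = True:
  (¬d) forces d = False.
  (d ∨ e) forces e = True.
  (¬e ∨ ¬v) forces v = False.
  (¬n ∨ v ∨ w) forces w = True.
  Clause (¬e ∨ ¬n ∨ ¬w) is falsified — contradiction.
Case n = False:
  Clause (n) is falsified — contradiction.
Both cases fail, so the formula is unsatisfiable.

Unsatisfiable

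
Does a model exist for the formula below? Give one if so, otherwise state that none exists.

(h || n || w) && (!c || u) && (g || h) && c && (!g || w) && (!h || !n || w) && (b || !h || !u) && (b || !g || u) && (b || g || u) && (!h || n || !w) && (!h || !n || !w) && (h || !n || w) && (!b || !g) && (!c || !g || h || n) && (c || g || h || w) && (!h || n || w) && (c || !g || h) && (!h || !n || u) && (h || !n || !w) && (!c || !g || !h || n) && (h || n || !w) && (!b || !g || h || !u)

UNSATISFIABLE

Case w = True:
  (c) forces c = True.
  (!c || u) forces u = True.
  If h = True:
    (b || !h || !u) forces b = True.
    (!h || n || !w) forces n = True.
    clause (!h || !n || !w) is falsified.
  If h = False:
    (g || h) forces g = True.
    (!b || !g) forces b = False.
    (!c || !g || h || n) forces n = True.
    clause (h || !n || !w) is falsified.
  Every sub-case reaches a contradiction.
Case w = False:
  (c) forces c = True.
  (!c || u) forces u = True.
  (!g || w) forces g = False.
  (g || h) forces h = True.
  (!h || !n || w) forces n = False.
  Clause (!h || n || w) is falsified — contradiction.
Both cases fail, so the formula is unsatisfiable.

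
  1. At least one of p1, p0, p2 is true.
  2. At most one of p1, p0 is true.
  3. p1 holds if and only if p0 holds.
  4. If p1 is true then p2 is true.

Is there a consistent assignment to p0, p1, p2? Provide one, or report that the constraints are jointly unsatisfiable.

p0=F; p1=F; p2=T

  (1) {p1, p0, p2}: 1 true — at least one ✓
  (2) {p1, p0}: 0 true — at most one ✓
  (3) p1=F, p0=F — same ✓
  (4) p1=F ⇒ p2: vacuous ✓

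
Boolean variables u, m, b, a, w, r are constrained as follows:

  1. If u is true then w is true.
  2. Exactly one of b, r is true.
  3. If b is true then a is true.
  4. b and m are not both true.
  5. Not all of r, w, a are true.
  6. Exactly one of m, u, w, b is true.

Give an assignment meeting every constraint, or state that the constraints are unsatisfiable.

u: False, m: False, b: False, a: False, w: True, r: True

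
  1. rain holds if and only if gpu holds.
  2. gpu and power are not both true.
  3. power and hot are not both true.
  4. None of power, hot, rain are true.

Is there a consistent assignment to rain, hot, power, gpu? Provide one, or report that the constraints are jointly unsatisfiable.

rain = False, hot = False, power = False, gpu = False

  (1) rain=F, gpu=F — same ✓
  (2) gpu=F, power=F — not both ✓
  (3) power=F, hot=F — not both ✓
  (4) {power, hot, rain}: 0 true — none ✓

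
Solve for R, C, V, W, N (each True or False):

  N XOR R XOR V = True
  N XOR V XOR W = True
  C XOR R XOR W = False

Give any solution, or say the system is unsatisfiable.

R = False, C = False, V = True, W = False, N = False

N XOR R XOR V = F XOR F XOR T = True ✓
N XOR V XOR W = F XOR T XOR F = True ✓
C XOR R XOR W = F XOR F XOR F = False ✓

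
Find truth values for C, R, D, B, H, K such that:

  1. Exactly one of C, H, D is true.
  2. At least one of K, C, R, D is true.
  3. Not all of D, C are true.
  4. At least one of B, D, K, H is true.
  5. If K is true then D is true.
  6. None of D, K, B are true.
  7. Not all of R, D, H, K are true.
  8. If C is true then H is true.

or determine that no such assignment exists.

C = False; R = True; D = False; B = False; H = True; K = False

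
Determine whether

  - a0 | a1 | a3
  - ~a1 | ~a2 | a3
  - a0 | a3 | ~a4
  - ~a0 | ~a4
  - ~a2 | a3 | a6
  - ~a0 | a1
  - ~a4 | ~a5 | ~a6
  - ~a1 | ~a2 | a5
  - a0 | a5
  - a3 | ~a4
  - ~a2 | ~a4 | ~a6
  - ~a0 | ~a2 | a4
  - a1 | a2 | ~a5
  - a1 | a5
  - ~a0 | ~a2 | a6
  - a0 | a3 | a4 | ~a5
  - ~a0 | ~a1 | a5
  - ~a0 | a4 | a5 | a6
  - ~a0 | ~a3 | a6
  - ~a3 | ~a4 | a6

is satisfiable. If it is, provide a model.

Set a0 = False.
  then (a0 | a5) forces a5 = True.
Set a1 = False.
  then (a0 | a1 | a3) forces a3 = True.
  then (a1 | a2 | ~a5) forces a2 = True.
Set a4 = False.
Set a6 = False.
All clauses satisfied.

a0 = False, a1 = False, a2 = True, a3 = True, a4 = False, a5 = True, a6 = False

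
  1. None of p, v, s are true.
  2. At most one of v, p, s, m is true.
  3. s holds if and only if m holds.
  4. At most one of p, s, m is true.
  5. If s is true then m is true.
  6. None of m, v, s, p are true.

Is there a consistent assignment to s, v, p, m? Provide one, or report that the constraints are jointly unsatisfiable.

s = False; v = False; p = False; m = False

  (1) {p, v, s}: 0 true — none ✓
  (2) {v, p, s, m}: 0 true — at most one ✓
  (3) s=F, m=F — same ✓
  (4) {p, s, m}: 0 true — at most one ✓
  (5) s=F ⇒ m: vacuous ✓
  (6) {m, v, s, p}: 0 true — none ✓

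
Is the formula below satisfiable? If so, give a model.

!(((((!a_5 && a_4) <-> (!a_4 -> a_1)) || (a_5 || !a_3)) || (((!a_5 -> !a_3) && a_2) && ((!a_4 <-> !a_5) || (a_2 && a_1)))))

a_1 = True; a_2 = True; a_3 = True; a_4 = False; a_5 = False

  !(((((!a_5 && a_4) <-> (!a_4 -> a_1)) || (a_5 || !a_3)) || (((!a_5 -> !a_3) && a_2) && ((!a_4 <-> !a_5) || (a_2 && a_1))))) = True
    (((!a_5 && a_4) <-> (!a_4 -> a_1)) || (a_5 || !a_3)) || (((!a_5 -> !a_3) && a_2) && ((!a_4 <-> !a_5) || (a_2 && a_1))) = False
      ((!a_5 && a_4) <-> (!a_4 -> a_1)) || (a_5 || !a_3) = False
        (!a_5 && a_4) <-> (!a_4 -> a_1) = False
          !a_5 && a_4 = False
            !a_5 = True
          !a_4 -> a_1 = True
            !a_4 = True
        a_5 || !a_3 = False
          !a_3 = False
      ((!a_5 -> !a_3) && a_2) && ((!a_4 <-> !a_5) || (a_2 && a_1)) = False
        (!a_5 -> !a_3) && a_2 = False
          !a_5 -> !a_3 = False
            !a_5 = True
            !a_3 = False
        (!a_4 <-> !a_5) || (a_2 && a_1) = True
          !a_4 <-> !a_5 = True
            !a_4 = True
            !a_5 = True
          a_2 && a_1 = True
The formula evaluates to True.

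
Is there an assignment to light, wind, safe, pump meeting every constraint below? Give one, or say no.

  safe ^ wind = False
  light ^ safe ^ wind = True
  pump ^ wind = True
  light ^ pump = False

light: True; wind: False; safe: False; pump: True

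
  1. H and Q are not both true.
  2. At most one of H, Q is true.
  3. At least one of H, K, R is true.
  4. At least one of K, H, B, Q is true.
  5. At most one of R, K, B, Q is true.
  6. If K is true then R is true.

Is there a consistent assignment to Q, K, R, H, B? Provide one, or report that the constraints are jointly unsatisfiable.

Q: False, K: False, R: False, H: True, B: False

  (1) H=T, Q=F — not both ✓
  (2) {H, Q}: 1 true — at most one ✓
  (3) {H, K, R}: 1 true — at least one ✓
  (4) {K, H, B, Q}: 1 true — at least one ✓
  (5) {R, K, B, Q}: 0 true — at most one ✓
  (6) K=F ⇒ R: vacuous ✓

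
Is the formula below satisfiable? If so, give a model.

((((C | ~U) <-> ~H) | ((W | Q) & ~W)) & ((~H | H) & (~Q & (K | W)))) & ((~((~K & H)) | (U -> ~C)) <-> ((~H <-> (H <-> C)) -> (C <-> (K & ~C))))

Q=F, U=T, C=F, H=T, K=F, W=T

  (((C | ~U) <-> ~H) | ((W | Q) & ~W)) & ((~H | H) & (~Q & (K | W))) = True
    ((C | ~U) <-> ~H) | ((W | Q) & ~W) = True
      (C | ~U) <-> ~H = True
        C | ~U = False
          ~U = False
        ~H = False
      (W | Q) & ~W = False
        W | Q = True
        ~W = False
    (~H | H) & (~Q & (K | W)) = True
      ~H | H = True
        ~H = False
      ~Q & (K | W) = True
        ~Q = True
        K | W = True
  (~((~K & H)) | (U -> ~C)) <-> ((~H <-> (H <-> C)) -> (C <-> (K & ~C))) = True
    ~((~K & H)) | (U -> ~C) = True
      ~((~K & H)) = False
        ~K & H = True
          ~K = True
      U -> ~C = True
        ~C = True
    (~H <-> (H <-> C)) -> (C <-> (K & ~C)) = True
      ~H <-> (H <-> C) = True
        ~H = False
        H <-> C = False
      C <-> (K & ~C) = True
        K & ~C = False
          ~C = True
Both conjuncts True, so the formula holds.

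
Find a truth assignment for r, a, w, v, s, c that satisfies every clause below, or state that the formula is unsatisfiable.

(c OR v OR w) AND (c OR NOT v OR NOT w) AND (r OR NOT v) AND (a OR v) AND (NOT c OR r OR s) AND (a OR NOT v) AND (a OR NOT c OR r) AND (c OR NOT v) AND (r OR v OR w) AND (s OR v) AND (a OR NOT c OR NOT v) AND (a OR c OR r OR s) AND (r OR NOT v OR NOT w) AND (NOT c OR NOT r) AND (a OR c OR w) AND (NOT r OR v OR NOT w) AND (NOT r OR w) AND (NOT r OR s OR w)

r = False; a = True; w = True; v = False; s = True; c = False

Try r = True:
  (NOT c OR NOT r) forces c = False.
  (c OR NOT v) forces v = False.
  (c OR v OR w) forces w = True.
  clause (NOT r OR v OR NOT w) is falsified — backtrack.
So r = False.
  then (r OR NOT v) forces v = False.
  then (a OR v) forces a = True.
  then (r OR v OR w) forces w = True.
  then (s OR v) forces s = True.
Set c = False.
All clauses satisfied.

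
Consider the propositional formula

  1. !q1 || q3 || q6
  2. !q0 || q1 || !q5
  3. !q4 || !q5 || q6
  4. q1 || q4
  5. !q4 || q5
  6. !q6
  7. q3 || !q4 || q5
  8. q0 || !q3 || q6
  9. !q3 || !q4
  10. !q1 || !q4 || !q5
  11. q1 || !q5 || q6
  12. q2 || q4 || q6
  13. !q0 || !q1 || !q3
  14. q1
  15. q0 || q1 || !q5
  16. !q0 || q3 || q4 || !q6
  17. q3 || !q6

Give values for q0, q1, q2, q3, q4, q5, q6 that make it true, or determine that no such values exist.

No satisfying assignment exists.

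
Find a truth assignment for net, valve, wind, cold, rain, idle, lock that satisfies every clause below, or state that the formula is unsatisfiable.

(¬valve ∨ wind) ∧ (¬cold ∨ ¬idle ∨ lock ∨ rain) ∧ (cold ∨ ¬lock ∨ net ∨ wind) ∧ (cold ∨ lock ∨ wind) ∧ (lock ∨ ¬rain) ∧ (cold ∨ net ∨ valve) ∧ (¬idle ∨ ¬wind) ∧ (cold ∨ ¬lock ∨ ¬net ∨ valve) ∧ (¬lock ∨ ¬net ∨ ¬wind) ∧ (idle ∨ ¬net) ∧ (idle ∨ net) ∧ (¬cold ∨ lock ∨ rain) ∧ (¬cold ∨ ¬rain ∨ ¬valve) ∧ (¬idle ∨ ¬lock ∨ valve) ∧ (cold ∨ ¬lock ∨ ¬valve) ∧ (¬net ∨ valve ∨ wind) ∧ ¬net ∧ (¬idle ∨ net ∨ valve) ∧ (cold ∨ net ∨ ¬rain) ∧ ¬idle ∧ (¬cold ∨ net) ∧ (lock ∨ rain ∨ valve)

Unsatisfiable

Case net = True:
  Clause (¬net) is falsified — contradiction.
Case net = False:
  (idle ∨ net) forces idle = True.
  Clause (¬idle) is falsified — contradiction.
Both cases fail, so the formula is unsatisfiable.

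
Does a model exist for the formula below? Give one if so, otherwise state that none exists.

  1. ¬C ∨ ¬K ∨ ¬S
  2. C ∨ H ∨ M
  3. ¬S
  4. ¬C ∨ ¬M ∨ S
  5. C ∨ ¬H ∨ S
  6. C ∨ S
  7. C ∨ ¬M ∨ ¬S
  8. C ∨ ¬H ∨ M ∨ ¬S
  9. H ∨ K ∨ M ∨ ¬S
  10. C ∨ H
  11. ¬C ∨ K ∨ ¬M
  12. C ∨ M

K = True, H = False, M = False, C = True, S = False

Unit clause (¬S) forces S = False.
In (C ∨ S) only C is left, so C = True.
In (¬C ∨ ¬M ∨ S) only ¬M is left, so M = False.
Set K = True.
Set H = False.
All clauses satisfied.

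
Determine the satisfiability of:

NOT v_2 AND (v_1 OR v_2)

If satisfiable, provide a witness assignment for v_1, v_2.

v_1 = True; v_2 = False

  NOT v_2 = True
  v_1 OR v_2 = True
Both conjuncts True, so the formula holds.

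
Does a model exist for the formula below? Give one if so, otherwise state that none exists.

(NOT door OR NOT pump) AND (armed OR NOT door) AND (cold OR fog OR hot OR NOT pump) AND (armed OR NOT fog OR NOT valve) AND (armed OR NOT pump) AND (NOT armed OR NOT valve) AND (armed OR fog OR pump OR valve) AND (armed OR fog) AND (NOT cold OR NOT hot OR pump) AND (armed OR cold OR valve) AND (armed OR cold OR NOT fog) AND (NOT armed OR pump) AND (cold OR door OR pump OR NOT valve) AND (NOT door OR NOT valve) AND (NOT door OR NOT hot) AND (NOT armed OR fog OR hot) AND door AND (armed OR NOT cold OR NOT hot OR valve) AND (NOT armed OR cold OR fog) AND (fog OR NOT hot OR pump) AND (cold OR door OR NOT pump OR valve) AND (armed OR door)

No satisfying assignment exists.

Case door = True:
  (NOT door OR NOT pump) forces pump = False.
  (armed OR NOT door) forces armed = True.
  Clause (NOT armed OR pump) is falsified — contradiction.
Case door = False:
  Clause (door) is falsified — contradiction.
Both cases fail, so the formula is unsatisfiable.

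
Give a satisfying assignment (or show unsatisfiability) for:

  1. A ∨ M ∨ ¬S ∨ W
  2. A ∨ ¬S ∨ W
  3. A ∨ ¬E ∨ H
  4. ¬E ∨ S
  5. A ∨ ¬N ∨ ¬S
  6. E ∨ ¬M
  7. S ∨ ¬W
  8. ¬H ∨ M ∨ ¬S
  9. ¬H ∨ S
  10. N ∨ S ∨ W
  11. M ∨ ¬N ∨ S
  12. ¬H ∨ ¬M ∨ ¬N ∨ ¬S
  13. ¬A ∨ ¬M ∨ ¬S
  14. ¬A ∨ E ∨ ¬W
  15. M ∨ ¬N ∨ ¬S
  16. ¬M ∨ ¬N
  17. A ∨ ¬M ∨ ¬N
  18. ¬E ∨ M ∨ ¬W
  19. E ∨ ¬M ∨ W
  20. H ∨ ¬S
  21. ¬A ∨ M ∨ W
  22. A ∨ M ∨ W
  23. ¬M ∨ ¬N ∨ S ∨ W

Set H = True.
  then (¬H ∨ S) forces S = True.
  then (¬H ∨ M ∨ ¬S) forces M = True.
  then (¬H ∨ ¬M ∨ ¬N ∨ ¬S) forces N = False.
  then (¬A ∨ ¬M ∨ ¬S) forces A = False.
  then (A ∨ ¬S ∨ W) forces W = True.
  then (E ∨ ¬M) forces E = True.
All clauses satisfied.

H=T, E=T, N=F, S=T, M=T, A=F, W=T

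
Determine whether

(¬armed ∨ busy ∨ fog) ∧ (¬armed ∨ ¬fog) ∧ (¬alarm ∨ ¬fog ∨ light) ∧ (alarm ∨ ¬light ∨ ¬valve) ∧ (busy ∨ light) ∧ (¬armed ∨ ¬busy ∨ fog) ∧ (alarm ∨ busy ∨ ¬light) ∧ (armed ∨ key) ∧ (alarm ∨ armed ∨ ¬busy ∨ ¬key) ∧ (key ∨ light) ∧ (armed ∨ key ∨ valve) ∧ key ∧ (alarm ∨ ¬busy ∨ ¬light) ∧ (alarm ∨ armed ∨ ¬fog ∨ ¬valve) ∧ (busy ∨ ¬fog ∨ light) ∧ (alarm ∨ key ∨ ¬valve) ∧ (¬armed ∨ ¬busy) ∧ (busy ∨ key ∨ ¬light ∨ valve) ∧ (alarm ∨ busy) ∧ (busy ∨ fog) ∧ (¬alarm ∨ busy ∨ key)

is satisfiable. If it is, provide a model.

light = False, alarm = True, armed = False, busy = True, fog = False, key = True, valve = False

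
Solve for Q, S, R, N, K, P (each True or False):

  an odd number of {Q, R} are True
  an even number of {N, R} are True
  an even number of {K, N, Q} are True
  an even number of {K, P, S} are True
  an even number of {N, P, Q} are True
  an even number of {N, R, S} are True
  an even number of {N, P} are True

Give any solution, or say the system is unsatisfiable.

Q = False; S = False; R = True; N = True; K = True; P = True

{Q, R}: 1 true → odd ✓
{N, R}: 2 true → even ✓
{K, N, Q}: 2 true → even ✓
{K, P, S}: 2 true → even ✓
{N, P, Q}: 2 true → even ✓
{N, R, S}: 2 true → even ✓
{N, P}: 2 true → even ✓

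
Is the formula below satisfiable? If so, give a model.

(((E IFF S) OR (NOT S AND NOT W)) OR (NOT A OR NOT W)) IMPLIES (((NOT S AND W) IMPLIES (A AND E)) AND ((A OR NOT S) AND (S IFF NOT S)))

W = True, E = True, S = False, A = True

  (((E IFF S) OR (NOT S AND NOT W)) OR (NOT A OR NOT W)) IMPLIES (((NOT S AND W) IMPLIES (A AND E)) AND ((A OR NOT S) AND (S IFF NOT S))) = True
    ((E IFF S) OR (NOT S AND NOT W)) OR (NOT A OR NOT W) = False
      (E IFF S) OR (NOT S AND NOT W) = False
        E IFF S = False
        NOT S AND NOT W = False
          NOT S = True
          NOT W = False
      NOT A OR NOT W = False
        NOT A = False
        NOT W = False
    ((NOT S AND W) IMPLIES (A AND E)) AND ((A OR NOT S) AND (S IFF NOT S)) = False
      (NOT S AND W) IMPLIES (A AND E) = True
        NOT S AND W = True
          NOT S = True
        A AND E = True
      (A OR NOT S) AND (S IFF NOT S) = False
        A OR NOT S = True
          NOT S = True
        S IFF NOT S = False
          NOT S = True
The formula evaluates to True.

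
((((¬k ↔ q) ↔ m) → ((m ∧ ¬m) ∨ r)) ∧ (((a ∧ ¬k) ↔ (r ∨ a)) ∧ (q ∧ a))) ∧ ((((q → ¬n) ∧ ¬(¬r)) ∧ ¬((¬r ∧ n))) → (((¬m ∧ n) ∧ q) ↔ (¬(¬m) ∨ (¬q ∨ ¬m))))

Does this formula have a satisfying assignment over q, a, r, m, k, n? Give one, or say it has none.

q = True, a = True, r = True, m = True, k = False, n = True

  (((¬k ↔ q) ↔ m) → ((m ∧ ¬m) ∨ r)) ∧ (((a ∧ ¬k) ↔ (r ∨ a)) ∧ (q ∧ a)) = True
    ((¬k ↔ q) ↔ m) → ((m ∧ ¬m) ∨ r) = True
      (¬k ↔ q) ↔ m = True
        ¬k ↔ q = True
          ¬k = True
      (m ∧ ¬m) ∨ r = True
        m ∧ ¬m = False
          ¬m = False
    ((a ∧ ¬k) ↔ (r ∨ a)) ∧ (q ∧ a) = True
      (a ∧ ¬k) ↔ (r ∨ a) = True
        a ∧ ¬k = True
          ¬k = True
        r ∨ a = True
      q ∧ a = True
  (((q → ¬n) ∧ ¬(¬r)) ∧ ¬((¬r ∧ n))) → (((¬m ∧ n) ∧ q) ↔ (¬(¬m) ∨ (¬q ∨ ¬m))) = True
    ((q → ¬n) ∧ ¬(¬r)) ∧ ¬((¬r ∧ n)) = False
      (q → ¬n) ∧ ¬(¬r) = False
        q → ¬n = False
          ¬n = False
        ¬(¬r) = True
          ¬r = False
      ¬((¬r ∧ n)) = True
        ¬r ∧ n = False
          ¬r = False
    ((¬m ∧ n) ∧ q) ↔ (¬(¬m) ∨ (¬q ∨ ¬m)) = False
      (¬m ∧ n) ∧ q = False
        ¬m ∧ n = False
          ¬m = False
      ¬(¬m) ∨ (¬q ∨ ¬m) = True
        ¬(¬m) = True
          ¬m = False
        ¬q ∨ ¬m = False
          ¬q = False
          ¬m = False
Both conjuncts True, so the formula holds.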